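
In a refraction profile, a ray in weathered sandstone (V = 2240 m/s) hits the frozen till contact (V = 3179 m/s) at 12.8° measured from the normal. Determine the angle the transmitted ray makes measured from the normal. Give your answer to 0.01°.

18.33°

Snell's law: sin θ₂ = (V₂/V₁)·sin θ₁ = (3179/2240)·sin 12.8° = 0.3144.
θ₂ = arcsin 0.3144 = 18.33° from the normal.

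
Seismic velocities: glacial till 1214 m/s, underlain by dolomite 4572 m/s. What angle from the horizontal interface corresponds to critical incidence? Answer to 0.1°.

At critical incidence the refracted ray runs along the interface (θ₂ = 90°), so sin θ_c = V₁/V₂.
θ_c = arcsin(1214/4572) = arcsin 0.2655 = 15.40°.
Measured from the interface: 90° − 15.40° = 74.60°.

74.6°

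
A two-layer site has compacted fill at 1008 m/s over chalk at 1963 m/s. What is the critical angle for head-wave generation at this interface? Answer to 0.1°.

At critical incidence the refracted ray runs along the interface (θ₂ = 90°), so sin θ_c = V₁/V₂.
θ_c = arcsin(1008/1963) = arcsin 0.5135 = 30.90°.

30.9°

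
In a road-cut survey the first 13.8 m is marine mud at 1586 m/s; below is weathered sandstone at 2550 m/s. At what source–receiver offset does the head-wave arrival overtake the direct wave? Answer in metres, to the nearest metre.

x_cross = 2h·√((V₂+V₁)/(V₂−V₁)).
(V₂+V₁)/(V₂−V₁) = (2550+1586)/(2550−1586) = 4.2905; √ = 2.0713.
x_cross = 2·13.8·2.0713 = 57.17 m.

57 m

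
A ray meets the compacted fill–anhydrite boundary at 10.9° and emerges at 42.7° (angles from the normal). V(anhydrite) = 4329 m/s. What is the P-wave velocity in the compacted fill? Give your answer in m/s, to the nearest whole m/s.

1207 m/s

sin 10.9° = 0.1891; sin 42.7° = 0.6782.
V₁ = V₂·(sin θ₁/sin θ₂) = 4329·(0.1891/0.6782) = 1207.08 m/s.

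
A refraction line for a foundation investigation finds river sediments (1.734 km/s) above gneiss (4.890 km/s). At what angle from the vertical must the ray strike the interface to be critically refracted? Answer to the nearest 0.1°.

20.8°

At critical incidence the refracted ray runs along the interface (θ₂ = 90°), so sin θ_c = V₁/V₂.
θ_c = arcsin(1.734/4.890) = arcsin 0.3546 = 20.77°.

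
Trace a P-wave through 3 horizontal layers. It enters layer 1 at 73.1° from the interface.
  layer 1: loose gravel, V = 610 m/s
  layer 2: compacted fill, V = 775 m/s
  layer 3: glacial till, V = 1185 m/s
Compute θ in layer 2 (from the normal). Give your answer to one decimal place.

21.7°

From the normal: θ₁ = 90° − 73.1° = 16.9°.
Ray parameter p = sin 16.9° / 610 = 4.7656e-04 s/m.
sin θ_2 = p·V_2 = 4.7656e-04 × 775 = 0.3693.
θ_2 = arcsin 0.3693 = 21.67°.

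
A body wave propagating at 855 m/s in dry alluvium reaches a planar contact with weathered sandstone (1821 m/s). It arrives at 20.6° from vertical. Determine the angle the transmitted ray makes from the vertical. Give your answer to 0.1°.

48.5°

Snell's law: sin θ₂ = (V₂/V₁)·sin θ₁ = (1821/855)·sin 20.6° = 0.7494.
θ₂ = arcsin 0.7494 = 48.54° from the normal.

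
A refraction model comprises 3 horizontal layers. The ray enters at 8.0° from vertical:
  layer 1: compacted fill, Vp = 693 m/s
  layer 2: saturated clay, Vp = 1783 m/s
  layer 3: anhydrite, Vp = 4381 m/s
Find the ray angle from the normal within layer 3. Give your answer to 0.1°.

61.6°

Ray parameter p = sin 8.0° / 693 = 2.0083e-04 s/m.
sin θ_3 = p·V_3 = 2.0083e-04 × 4381 = 0.8798.
θ_3 = 61.62° from the vertical.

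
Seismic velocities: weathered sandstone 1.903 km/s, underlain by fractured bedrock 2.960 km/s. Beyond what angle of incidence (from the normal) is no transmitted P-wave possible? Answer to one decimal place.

40.0°

Critical incidence: sin θ_c = V₁/V₂ = 1.903/2.960 = 0.6429.
θ_c = arcsin 0.6429 = 40.01°.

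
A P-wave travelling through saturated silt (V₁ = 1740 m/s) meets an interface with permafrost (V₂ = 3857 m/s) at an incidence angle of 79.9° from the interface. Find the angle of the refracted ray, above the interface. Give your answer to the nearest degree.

Convert to the normal: θ₁ = 90° − 79.9° = 10.1°.
Snell's law: sin θ₂ = (V₂/V₁)·sin θ₁ = (3857/1740)·sin 10.1° = 0.3887.
θ₂ = arcsin 0.3887 = 22.88° from the normal.
From the interface: 90° − 22.88° = 67.12°.

67°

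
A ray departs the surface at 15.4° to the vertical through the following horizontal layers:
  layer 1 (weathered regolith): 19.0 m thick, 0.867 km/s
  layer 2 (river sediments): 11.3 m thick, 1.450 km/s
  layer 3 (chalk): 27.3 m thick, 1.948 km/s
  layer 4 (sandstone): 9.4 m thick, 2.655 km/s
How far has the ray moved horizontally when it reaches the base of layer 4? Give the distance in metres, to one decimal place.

44.3 m

Ray parameter p = sin 15.4° / 0.867 km/s = 3.0629e-01 s/km.
Layer 1: θ = 15.40°; offset = 19.0·tan 15.40° = 5.233 m.
Layer 2: sin θ = p·1.450 = 0.4441 → θ = 26.37°; offset = 11.3·tan 26.37° = 5.601 m.
Layer 3: sin θ = p·1.948 = 0.5967 → θ = 36.63°; offset = 27.3·tan 36.63° = 20.298 m.
Layer 4: sin θ = p·2.655 = 0.8132 → θ = 54.41°; offset = 9.4·tan 54.41° = 13.135 m.
Summing the layer offsets gives 44.267 m.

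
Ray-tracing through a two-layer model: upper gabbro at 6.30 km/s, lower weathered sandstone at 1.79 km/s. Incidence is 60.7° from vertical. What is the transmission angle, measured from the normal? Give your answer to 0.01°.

Snell's law: sin θ₂ = (V₂/V₁)·sin θ₁ = (1.79/6.30)·sin 60.7° = 0.2478.
θ₂ = sin⁻¹(0.2478) = 14.35° (from vertical).

14.35°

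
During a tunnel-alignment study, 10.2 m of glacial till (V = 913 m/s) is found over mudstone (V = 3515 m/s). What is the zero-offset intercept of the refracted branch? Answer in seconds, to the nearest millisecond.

θ_c = arcsin(V₁/V₂) = arcsin(913/3515) = 15.05°; cos θ_c = 0.9657.
tᵢ = 2h·cos θ_c / V₁ = 2·10.2·0.9657 / 913 = 0.02158 s.

0.022 s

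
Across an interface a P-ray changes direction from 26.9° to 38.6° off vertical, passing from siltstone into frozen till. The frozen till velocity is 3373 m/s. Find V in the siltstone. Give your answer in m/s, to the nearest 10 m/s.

sin 26.9° = 0.4524; sin 38.6° = 0.6239.
V₁ = V₂·(sin θ₁/sin θ₂) = 3373·(0.4524/0.6239) = 2446.08 m/s.

2450 m/s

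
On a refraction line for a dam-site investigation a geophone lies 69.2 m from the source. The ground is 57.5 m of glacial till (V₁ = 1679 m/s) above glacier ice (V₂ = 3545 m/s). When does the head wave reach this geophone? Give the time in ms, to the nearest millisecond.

t = x/V₂ + 2h·√(V₂²−V₁²)/(V₁V₂).
√(V₂²−V₁²) = √(3545²−1679²) = 3122.2 m/s; delay term = 2·57.5·3122.2/(1679·3545) = 0.06032 s.
t = 69.2/3545 + 0.06032 = 0.07984 s.

80 ms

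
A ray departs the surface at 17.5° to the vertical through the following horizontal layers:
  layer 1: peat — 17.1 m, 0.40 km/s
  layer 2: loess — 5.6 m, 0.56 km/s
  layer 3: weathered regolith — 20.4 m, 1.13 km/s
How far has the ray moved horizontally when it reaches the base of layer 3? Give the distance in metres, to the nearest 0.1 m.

40.8 m

p = sin θ₁/V₁ = sin 17.5°/0.40 = 7.5176e-01 s/km is conserved through the stack.
Layer 1: θ = 17.50°; offset = 17.1·tan 17.50° = 5.392 m.
Layer 2: sin θ = p·0.56 = 0.4210 → θ = 24.90°; offset = 5.6·tan 24.90° = 2.599 m.
Layer 3: sin θ = p·1.13 = 0.8495 → θ = 58.16°; offset = 20.4·tan 58.16° = 32.846 m.
Total horizontal offset = 40.837 m.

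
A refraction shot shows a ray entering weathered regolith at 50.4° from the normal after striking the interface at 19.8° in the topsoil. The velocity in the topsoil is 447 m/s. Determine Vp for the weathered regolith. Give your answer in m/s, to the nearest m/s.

Snell's law: sin 19.8°/V₁ = sin 50.4°/V₂.
V₂ = V₁·sin 50.4°/sin 19.8° = 447 × 2.2747 = 1016.77 m/s.

1017 m/s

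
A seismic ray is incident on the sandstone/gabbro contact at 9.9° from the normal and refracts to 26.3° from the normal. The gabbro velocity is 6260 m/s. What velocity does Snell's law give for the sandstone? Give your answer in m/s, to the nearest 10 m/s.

2430 m/s

sin 9.9° = 0.1719; sin 26.3° = 0.4431.
V₁ = V₂·(sin θ₁/sin θ₂) = 6260·(0.1719/0.4431) = 2429.13 m/s.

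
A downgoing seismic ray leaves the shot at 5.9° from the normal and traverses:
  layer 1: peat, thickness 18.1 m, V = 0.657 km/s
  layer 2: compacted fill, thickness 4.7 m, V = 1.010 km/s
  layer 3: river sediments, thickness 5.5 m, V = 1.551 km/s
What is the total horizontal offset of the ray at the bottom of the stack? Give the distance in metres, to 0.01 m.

Apply Snell's law at each interface; in layer i the horizontal offset is hᵢ·tan θᵢ.
Layer 1: θ = 5.90°; offset = 18.1·tan 5.90° = 1.8705 m.
Layer 2: sin θ = 1.010·sin 5.9°/0.657 = 0.1580, θ = 9.09°; offset = 4.7·tan 9.09° = 0.7522 m.
Layer 3: sin θ = 1.551·sin 5.9°/0.657 = 0.2427, θ = 14.04°; offset = 5.5·tan 14.04° = 1.3758 m.
Total horizontal offset = 3.9984 m.

4.00 m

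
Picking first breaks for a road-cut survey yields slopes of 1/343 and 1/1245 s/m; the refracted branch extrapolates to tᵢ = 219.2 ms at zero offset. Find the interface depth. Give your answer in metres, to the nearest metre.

39 m

θ_c = arcsin(343/1245) = 15.99°; cos θ_c = 0.9613.
tᵢ = 2h cos θ_c/V₁ ⇒ h = tᵢ·V₁/(2 cos θ_c) = 0.2192·343/(2·0.9613) = 39.11 m.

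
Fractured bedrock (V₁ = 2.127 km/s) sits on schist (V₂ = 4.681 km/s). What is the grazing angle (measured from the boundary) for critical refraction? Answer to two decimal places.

62.97°

Critical incidence: sin θ_c = V₁/V₂ = 2.127/4.681 = 0.4544.
θ_c = arcsin 0.4544 = 27.03°.
Measured from the interface: 90° − 27.03° = 62.97°.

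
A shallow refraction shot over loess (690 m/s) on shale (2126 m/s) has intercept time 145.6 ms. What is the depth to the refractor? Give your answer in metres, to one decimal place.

θ_c = arcsin(690/2126) = 18.94°; cos θ_c = 0.9459.
tᵢ = 2h cos θ_c/V₁ ⇒ h = tᵢ·V₁/(2 cos θ_c) = 0.1456·690/(2·0.9459) = 53.11 m.

53.1 m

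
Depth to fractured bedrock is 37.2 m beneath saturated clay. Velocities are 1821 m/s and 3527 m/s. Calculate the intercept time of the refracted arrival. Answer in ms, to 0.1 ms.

θ_c = arcsin(V₁/V₂) = arcsin(1821/3527) = 31.08°; cos θ_c = 0.8564.
tᵢ = 2h·cos θ_c / V₁ = 2·37.2·0.8564 / 1821 = 0.03499 s.

35.0 ms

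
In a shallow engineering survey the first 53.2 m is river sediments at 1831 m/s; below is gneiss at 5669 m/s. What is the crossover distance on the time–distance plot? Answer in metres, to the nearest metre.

149 m

θ_c = arcsin(1831/5669) = 18.84°, so cos θ_c = 0.9464 and tᵢ = 2h cos θ_c/V₁ = 0.0550 s.
At crossover x/V₁ = x/V₂ + tᵢ ⇒ x = tᵢ/(1/V₁ − 1/V₂) = 0.05500/(5.4615e-04 − 1.7640e-04) = 148.74 m.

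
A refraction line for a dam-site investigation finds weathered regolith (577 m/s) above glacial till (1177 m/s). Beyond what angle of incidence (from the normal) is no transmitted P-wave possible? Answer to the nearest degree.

29°

Critical incidence: sin θ_c = V₁/V₂ = 577/1177 = 0.4902.
θ_c = arcsin 0.4902 = 29.36°.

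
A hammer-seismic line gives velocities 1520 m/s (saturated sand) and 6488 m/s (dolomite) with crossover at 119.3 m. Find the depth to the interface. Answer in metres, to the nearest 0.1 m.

x_cross = 2h·√((V₂+V₁)/(V₂−V₁)) → h = x_cross / (2·√((V₂+V₁)/(V₂−V₁))).
√((V₂+V₁)/(V₂−V₁)) = √((6488+1520)/(6488−1520)) = 1.2696.
h = 119.3 / (2·1.2696) = 46.98 m.

47.0 m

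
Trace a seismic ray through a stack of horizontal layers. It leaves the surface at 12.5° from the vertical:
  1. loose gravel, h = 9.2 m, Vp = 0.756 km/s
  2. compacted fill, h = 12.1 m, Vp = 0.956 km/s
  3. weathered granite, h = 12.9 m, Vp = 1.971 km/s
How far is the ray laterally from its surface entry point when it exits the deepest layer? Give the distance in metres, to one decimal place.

Ray parameter p = sin 12.5° / 0.756 km/s = 2.8630e-01 s/km.
Layer 1: θ = 12.50°; offset = 9.2·tan 12.50° = 2.040 m.
Layer 2: sin θ = p·0.956 = 0.2737 → θ = 15.88°; offset = 12.1·tan 15.88° = 3.443 m.
Layer 3: sin θ = p·1.971 = 0.5643 → θ = 34.35°; offset = 12.9·tan 34.35° = 8.817 m.
Summing the layer offsets gives 14.300 m.

14.3 m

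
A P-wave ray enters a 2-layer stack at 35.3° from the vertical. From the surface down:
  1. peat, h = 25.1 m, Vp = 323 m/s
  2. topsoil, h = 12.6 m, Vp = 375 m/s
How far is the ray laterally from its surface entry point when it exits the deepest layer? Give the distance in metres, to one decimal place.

29.2 m

Ray parameter p = sin 35.3° / 323 m/s = 1.7890e-03 s/m.
Layer 1: θ = 35.30°; offset = 25.1·tan 35.30° = 17.772 m.
Layer 2: sin θ = p·375 = 0.6709 → θ = 42.14°; offset = 12.6·tan 42.14° = 11.399 m.
Summing the layer offsets gives 29.171 m.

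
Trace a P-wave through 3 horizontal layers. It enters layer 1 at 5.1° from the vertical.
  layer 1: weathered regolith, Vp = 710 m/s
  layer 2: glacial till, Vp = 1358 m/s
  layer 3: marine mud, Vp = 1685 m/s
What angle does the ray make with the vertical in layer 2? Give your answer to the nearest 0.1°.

9.8°

Snell's law across each interface conserves sin θ / V, so sin θ_2 = V_2·sin θ₁/V₁.
sin θ_2 = 1358 × sin 5.1° / 710 = 0.1700.
θ_2 = arcsin 0.1700 = 9.79°.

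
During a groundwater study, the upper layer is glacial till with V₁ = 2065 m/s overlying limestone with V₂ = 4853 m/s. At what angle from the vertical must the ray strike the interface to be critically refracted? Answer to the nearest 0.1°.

25.2°

Critical incidence: sin θ_c = V₁/V₂ = 2065/4853 = 0.4255.
θ_c = arcsin 0.4255 = 25.18°.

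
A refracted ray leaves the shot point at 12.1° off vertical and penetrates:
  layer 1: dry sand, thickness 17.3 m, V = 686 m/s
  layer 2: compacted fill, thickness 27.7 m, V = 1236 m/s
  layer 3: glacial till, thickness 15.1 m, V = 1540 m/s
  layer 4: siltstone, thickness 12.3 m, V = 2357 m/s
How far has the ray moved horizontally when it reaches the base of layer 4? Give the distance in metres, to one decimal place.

p = sin θ₁/V₁ = sin 12.1°/686 = 3.0557e-04 s/m is conserved through the stack.
Layer 1: θ = 12.10°; offset = 17.3·tan 12.10° = 3.709 m.
Layer 2: sin θ = p·1236 = 0.3777 → θ = 22.19°; offset = 27.7·tan 22.19° = 11.299 m.
Layer 3: sin θ = p·1540 = 0.4706 → θ = 28.07°; offset = 15.1·tan 28.07° = 8.053 m.
Layer 4: sin θ = p·2357 = 0.7202 → θ = 46.07°; offset = 12.3·tan 46.07° = 12.769 m.
Total horizontal offset = 35.830 m.

35.8 m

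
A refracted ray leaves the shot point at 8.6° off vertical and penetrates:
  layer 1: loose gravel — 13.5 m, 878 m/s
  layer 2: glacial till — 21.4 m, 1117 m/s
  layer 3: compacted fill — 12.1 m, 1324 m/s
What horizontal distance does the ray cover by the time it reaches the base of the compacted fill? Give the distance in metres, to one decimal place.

p = sin θ₁/V₁ = sin 8.6°/878 = 1.7031e-04 s/m is conserved through the stack.
Layer 1: θ = 8.60°; offset = 13.5·tan 8.60° = 2.042 m.
Layer 2: sin θ = p·1117 = 0.1902 → θ = 10.97°; offset = 21.4·tan 10.97° = 4.147 m.
Layer 3: sin θ = p·1324 = 0.2255 → θ = 13.03°; offset = 12.1·tan 13.03° = 2.801 m.
Total horizontal offset = 8.989 m.

9.0 m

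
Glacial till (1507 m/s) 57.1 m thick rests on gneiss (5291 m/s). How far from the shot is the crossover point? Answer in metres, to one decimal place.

153.1 m

x_cross = 2h·√((V₂+V₁)/(V₂−V₁)).
(V₂+V₁)/(V₂−V₁) = (5291+1507)/(5291−1507) = 1.7965; √ = 1.3403.
x_cross = 2·57.1·1.3403 = 153.07 m.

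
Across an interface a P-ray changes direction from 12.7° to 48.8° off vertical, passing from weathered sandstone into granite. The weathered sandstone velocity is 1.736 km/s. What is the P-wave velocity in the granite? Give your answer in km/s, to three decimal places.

5.941 km/s

Snell's law: sin 12.7°/V₁ = sin 48.8°/V₂.
V₂ = V₁·sin 48.8°/sin 12.7° = 1.736 × 3.4225 = 5.941 km/s.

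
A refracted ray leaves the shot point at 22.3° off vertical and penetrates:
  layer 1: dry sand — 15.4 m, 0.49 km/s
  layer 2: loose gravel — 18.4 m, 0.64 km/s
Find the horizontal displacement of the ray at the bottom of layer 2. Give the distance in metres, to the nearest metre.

Ray parameter p = sin 22.3° / 0.49 km/s = 7.7440e-01 s/km.
Layer 1: θ = 22.30°; offset = 15.4·tan 22.30° = 6.316 m.
Layer 2: sin θ = p·0.64 = 0.4956 → θ = 29.71°; offset = 18.4·tan 29.71° = 10.500 m.
Summing the layer offsets gives 16.816 m.

17 m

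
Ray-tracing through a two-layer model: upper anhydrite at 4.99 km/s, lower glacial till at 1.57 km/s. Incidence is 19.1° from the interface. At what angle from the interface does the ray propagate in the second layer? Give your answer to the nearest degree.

73°

Convert to the normal: θ₁ = 90° − 19.1° = 70.9°.
Snell's law: sin θ₂ = (V₂/V₁)·sin θ₁ = (1.57/4.99)·sin 70.9° = 0.2973.
θ₂ = arcsin 0.2973 = 17.30° from the normal.
From the interface: 90° − 17.30° = 72.70°.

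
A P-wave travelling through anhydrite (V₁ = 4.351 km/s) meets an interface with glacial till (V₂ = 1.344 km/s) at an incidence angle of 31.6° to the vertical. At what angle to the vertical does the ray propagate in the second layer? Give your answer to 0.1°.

Snell's law: sin θ₂ = (V₂/V₁)·sin θ₁ = (1.344/4.351)·sin 31.6° = 0.1619.
θ₂ = arcsin 0.1619 = 9.31° from the normal.

9.3°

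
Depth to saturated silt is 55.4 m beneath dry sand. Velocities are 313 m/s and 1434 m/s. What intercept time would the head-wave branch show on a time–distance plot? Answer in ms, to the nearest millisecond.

345 ms

θ_c = arcsin(V₁/V₂) = arcsin(313/1434) = 12.61°; cos θ_c = 0.9759.
tᵢ = 2h·cos θ_c / V₁ = 2·55.4·0.9759 / 313 = 0.34546 s.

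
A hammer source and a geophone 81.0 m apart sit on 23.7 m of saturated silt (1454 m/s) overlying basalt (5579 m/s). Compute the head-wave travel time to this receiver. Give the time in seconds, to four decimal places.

t = x/V₂ + 2h·√(V₂²−V₁²)/(V₁V₂).
√(V₂²−V₁²) = √(5579²−1454²) = 5386.2 m/s; delay term = 2·23.7·5386.2/(1454·5579) = 0.03147 s.
t = 81.0/5579 + 0.03147 = 0.04599 s.

0.0460 s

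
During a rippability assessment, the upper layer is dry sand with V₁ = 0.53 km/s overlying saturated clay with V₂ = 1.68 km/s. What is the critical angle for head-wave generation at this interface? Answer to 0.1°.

At critical incidence the refracted ray runs along the interface (θ₂ = 90°), so sin θ_c = V₁/V₂.
θ_c = arcsin(0.53/1.68) = arcsin 0.3155 = 18.39°.

18.4°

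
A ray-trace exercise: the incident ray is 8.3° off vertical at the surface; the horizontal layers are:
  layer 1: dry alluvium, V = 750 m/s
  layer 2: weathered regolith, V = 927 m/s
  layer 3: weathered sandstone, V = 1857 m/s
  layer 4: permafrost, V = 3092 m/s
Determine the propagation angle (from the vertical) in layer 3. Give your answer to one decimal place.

Snell's law across each interface conserves sin θ / V, so sin θ_3 = V_3·sin θ₁/V₁.
sin θ_3 = 1857 × sin 8.3° / 750 = 0.3574.
θ_3 = 20.94° from the vertical.

20.9°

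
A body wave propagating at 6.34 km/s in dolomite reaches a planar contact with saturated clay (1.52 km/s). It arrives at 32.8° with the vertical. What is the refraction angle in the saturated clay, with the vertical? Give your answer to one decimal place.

7.5°

Snell's law: sin θ₂ = (V₂/V₁)·sin θ₁ = (1.52/6.34)·sin 32.8° = 0.1299.
θ₂ = arcsin 0.1299 = 7.46° from the normal.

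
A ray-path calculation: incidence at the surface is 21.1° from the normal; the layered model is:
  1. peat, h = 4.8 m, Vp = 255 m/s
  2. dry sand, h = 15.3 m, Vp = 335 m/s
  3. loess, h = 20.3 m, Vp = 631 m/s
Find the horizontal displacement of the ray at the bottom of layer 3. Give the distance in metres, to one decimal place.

49.9 m

p = sin θ₁/V₁ = sin 21.1°/255 = 1.4118e-03 s/m is conserved through the stack.
Layer 1: θ = 21.10°; offset = 4.8·tan 21.10° = 1.852 m.
Layer 2: sin θ = p·335 = 0.4729 → θ = 28.23°; offset = 15.3·tan 28.23° = 8.212 m.
Layer 3: sin θ = p·631 = 0.8908 → θ = 62.98°; offset = 20.3·tan 62.98° = 39.800 m.
Summing the layer offsets gives 49.864 m.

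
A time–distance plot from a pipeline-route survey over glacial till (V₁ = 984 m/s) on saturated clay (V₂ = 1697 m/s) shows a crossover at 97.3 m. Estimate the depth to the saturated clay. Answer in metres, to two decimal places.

h = (x_cross/2)·√((V₂−V₁)/(V₂+V₁)).
(V₂−V₁)/(V₂+V₁) = (1697−984)/(1697+984) = 0.2659; √ = 0.5157.
h = (97.3/2)·0.5157 = 25.09 m.

25.09 m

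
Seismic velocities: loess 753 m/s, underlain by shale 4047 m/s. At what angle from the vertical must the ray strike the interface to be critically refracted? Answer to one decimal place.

At critical incidence the refracted ray runs along the interface (θ₂ = 90°), so sin θ_c = V₁/V₂.
θ_c = arcsin(753/4047) = arcsin 0.1861 = 10.72°.

10.7°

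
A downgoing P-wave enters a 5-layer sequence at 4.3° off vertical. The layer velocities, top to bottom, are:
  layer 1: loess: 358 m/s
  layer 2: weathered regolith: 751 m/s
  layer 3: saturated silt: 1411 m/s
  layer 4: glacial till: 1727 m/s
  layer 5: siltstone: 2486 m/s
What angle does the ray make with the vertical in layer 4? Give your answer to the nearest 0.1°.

21.2°

Ray parameter p = sin 4.3° / 358 = 2.0944e-04 s/m.
sin θ_4 = p·V_4 = 2.0944e-04 × 1727 = 0.3617.
θ_4 = 21.20° from the vertical.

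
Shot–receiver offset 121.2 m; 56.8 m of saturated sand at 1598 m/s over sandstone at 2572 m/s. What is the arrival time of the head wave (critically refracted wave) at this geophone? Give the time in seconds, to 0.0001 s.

t = x/V₂ + 2h·√(V₂²−V₁²)/(V₁V₂).
√(V₂²−V₁²) = √(2572²−1598²) = 2015.3 m/s; delay term = 2·56.8·2015.3/(1598·2572) = 0.05570 s.
t = 121.2/2572 + 0.05570 = 0.10283 s.

0.1028 s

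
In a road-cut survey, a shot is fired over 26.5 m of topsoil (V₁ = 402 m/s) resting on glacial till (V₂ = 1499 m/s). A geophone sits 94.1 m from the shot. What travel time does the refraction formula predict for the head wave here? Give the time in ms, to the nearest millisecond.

190 ms

t = x/V₂ + 2h·√(V₂²−V₁²)/(V₁V₂).
√(V₂²−V₁²) = √(1499²−402²) = 1444.1 m/s; delay term = 2·26.5·1444.1/(402·1499) = 0.12701 s.
t = 94.1/1499 + 0.12701 = 0.18979 s.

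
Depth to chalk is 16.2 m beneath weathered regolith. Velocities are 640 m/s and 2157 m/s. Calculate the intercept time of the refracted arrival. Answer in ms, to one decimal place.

48.3 ms

tᵢ = 2h·√(V₂²−V₁²)/(V₁V₂).
√(V₂²−V₁²) = √(2157²−640²) = 2059.9 m/s.
tᵢ = 2·16.2·2059.9/(640·2157) = 0.04835 s.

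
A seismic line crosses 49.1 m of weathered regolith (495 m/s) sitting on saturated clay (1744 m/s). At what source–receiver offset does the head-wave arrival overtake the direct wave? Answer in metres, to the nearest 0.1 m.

131.5 m

θ_c = arcsin(495/1744) = 16.49°, so cos θ_c = 0.9589 and tᵢ = 2h cos θ_c/V₁ = 0.1902 s.
At crossover x/V₁ = x/V₂ + tᵢ ⇒ x = tᵢ/(1/V₁ − 1/V₂) = 0.19023/(2.0202e-03 − 5.7339e-04) = 131.48 m.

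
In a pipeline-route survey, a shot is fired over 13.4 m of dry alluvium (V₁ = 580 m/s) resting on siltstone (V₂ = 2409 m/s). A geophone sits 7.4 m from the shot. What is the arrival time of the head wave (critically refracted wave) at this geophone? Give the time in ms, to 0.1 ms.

θ_c = arcsin(V₁/V₂) = arcsin(580/2409) = 13.93°, cos θ_c = 0.9706.
Intercept time tᵢ = 2h cos θ_c / V₁ = 2·13.4·0.9706/580 = 0.04485 s.
t = x/V₂ + tᵢ = 7.4/2409 + 0.04485 = 0.04792 s.

47.9 ms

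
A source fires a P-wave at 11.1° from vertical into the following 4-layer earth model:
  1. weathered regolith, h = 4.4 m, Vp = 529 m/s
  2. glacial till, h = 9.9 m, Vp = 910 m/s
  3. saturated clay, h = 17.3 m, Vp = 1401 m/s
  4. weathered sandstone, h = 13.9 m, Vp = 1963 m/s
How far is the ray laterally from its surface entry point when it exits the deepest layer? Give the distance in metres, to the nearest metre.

Apply Snell's law at each interface; in layer i the horizontal offset is hᵢ·tan θᵢ.
Layer 1: θ = 11.10°; offset = 4.4·tan 11.10° = 0.863 m.
Layer 2: sin θ = 910·sin 11.1°/529 = 0.3312, θ = 19.34°; offset = 9.9·tan 19.34° = 3.475 m.
Layer 3: sin θ = 1401·sin 11.1°/529 = 0.5099, θ = 30.66°; offset = 17.3·tan 30.66° = 10.254 m.
Layer 4: sin θ = 1963·sin 11.1°/529 = 0.7144, θ = 45.59°; offset = 13.9·tan 45.59° = 14.191 m.
Σ offsets = 28.783 m.

29 m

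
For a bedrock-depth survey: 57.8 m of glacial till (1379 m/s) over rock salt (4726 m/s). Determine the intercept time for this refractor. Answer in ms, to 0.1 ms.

tᵢ = 2h·√(V₂²−V₁²)/(V₁V₂).
√(V₂²−V₁²) = √(4726²−1379²) = 4520.3 m/s.
tᵢ = 2·57.8·4520.3/(1379·4726) = 0.08018 s.

80.2 ms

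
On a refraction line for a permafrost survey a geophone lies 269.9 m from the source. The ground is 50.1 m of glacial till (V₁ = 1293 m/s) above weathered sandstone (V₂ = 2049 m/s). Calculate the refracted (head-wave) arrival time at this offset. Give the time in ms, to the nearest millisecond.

t = x/V₂ + 2h·√(V₂²−V₁²)/(V₁V₂).
√(V₂²−V₁²) = √(2049²−1293²) = 1589.5 m/s; delay term = 2·50.1·1589.5/(1293·2049) = 0.06012 s.
t = 269.9/2049 + 0.06012 = 0.19184 s.

192 ms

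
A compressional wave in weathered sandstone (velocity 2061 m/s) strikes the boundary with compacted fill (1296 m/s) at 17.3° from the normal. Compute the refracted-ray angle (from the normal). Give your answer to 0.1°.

sin θ₁/V₁ = sin θ₂/V₂ ⇒ sin θ₂ = 1296·sin 17.3°/2061 = 1296·0.2974/2061 = 0.1870.
θ₂ = arcsin 0.1870 = 10.78° from the normal.

10.8°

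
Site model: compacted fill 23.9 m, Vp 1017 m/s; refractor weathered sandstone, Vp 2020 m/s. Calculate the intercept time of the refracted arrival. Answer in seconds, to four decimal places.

tᵢ = 2h·√(V₂²−V₁²)/(V₁V₂).
√(V₂²−V₁²) = √(2020²−1017²) = 1745.3 m/s.
tᵢ = 2·23.9·1745.3/(1017·2020) = 0.04061 s.

0.0406 s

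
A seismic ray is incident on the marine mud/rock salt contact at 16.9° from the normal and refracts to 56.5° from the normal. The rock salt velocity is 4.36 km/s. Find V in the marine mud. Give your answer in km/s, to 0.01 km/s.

sin 16.9° = 0.2907; sin 56.5° = 0.8339.
V₁ = V₂·(sin θ₁/sin θ₂) = 4.36·(0.2907/0.8339) = 1.52 km/s.

1.52 km/s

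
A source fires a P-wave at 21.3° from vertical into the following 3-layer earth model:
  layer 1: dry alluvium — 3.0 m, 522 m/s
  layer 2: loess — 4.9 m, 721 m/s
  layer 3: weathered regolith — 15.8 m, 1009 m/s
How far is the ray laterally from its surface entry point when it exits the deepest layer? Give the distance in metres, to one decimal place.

Ray parameter p = sin 21.3° / 522 m/s = 6.9588e-04 s/m.
Layer 1: θ = 21.30°; offset = 3.0·tan 21.30° = 1.170 m.
Layer 2: sin θ = p·721 = 0.5017 → θ = 30.11°; offset = 4.9·tan 30.11° = 2.842 m.
Layer 3: sin θ = p·1009 = 0.7021 → θ = 44.60°; offset = 15.8·tan 44.60° = 15.581 m.
Σ offsets = 19.592 m.

19.6 m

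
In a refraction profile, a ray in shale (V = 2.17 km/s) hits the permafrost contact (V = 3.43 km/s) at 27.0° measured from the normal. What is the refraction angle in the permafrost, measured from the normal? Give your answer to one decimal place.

45.9°

Snell's law: sin θ₂ = (V₂/V₁)·sin θ₁ = (3.43/2.17)·sin 27.0° = 0.7176.
θ₂ = sin⁻¹(0.7176) = 45.86° (from vertical).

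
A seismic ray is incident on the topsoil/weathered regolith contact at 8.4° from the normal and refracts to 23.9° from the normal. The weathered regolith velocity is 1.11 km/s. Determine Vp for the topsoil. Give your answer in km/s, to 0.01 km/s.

0.40 km/s

sin 8.4° = 0.1461; sin 23.9° = 0.4051.
V₁ = V₂·(sin θ₁/sin θ₂) = 1.11·(0.1461/0.4051) = 0.40 km/s.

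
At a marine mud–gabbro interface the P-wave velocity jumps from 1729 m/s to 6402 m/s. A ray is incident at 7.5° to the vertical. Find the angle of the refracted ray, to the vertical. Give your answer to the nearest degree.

Snell's law: sin θ₂ = (V₂/V₁)·sin θ₁ = (6402/1729)·sin 7.5° = 0.4833.
θ₂ = sin⁻¹(0.4833) = 28.90° (from vertical).

29°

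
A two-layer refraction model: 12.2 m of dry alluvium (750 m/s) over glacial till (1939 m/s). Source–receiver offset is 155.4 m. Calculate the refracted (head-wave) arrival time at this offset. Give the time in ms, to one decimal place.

110.1 ms

θ_c = arcsin(V₁/V₂) = arcsin(750/1939) = 22.76°, cos θ_c = 0.9222.
Intercept time tᵢ = 2h cos θ_c / V₁ = 2·12.2·0.9222/750 = 0.03000 s.
t = x/V₂ + tᵢ = 155.4/1939 + 0.03000 = 0.11015 s.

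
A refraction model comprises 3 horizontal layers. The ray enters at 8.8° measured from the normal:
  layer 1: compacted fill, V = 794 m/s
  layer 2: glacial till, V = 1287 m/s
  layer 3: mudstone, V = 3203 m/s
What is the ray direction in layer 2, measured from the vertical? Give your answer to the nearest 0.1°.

14.4°

Snell's law across each interface conserves sin θ / V, so sin θ_2 = V_2·sin θ₁/V₁.
sin θ_2 = 1287 × sin 8.8° / 794 = 0.2480.
θ_2 = arcsin 0.2480 = 14.36°.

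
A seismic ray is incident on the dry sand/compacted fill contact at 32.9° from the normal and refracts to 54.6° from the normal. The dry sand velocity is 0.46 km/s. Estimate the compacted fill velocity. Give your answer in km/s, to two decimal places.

0.69 km/s

sin 32.9° = 0.5432; sin 54.6° = 0.8151.
V₂ = V₁·(sin θ₂/sin θ₁) = 0.46·(0.8151/0.5432) = 0.69 km/s.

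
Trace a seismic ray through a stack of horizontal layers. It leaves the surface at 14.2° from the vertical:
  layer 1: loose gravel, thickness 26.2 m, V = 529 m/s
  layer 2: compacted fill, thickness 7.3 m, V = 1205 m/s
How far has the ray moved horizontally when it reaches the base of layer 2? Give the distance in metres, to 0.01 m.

p = sin θ₁/V₁ = sin 14.2°/529 = 4.6372e-04 s/m is conserved through the stack.
Layer 1: θ = 14.20°; offset = 26.2·tan 14.20° = 6.6296 m.
Layer 2: sin θ = p·1205 = 0.5588 → θ = 33.97°; offset = 7.3·tan 33.97° = 4.9186 m.
Total horizontal offset = 11.5483 m.

11.55 m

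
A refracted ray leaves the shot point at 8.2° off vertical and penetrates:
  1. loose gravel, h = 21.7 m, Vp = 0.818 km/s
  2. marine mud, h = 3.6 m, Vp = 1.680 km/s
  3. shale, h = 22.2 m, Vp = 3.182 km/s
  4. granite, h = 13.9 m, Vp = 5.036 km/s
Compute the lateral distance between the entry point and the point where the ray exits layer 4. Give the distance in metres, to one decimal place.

Apply Snell's law at each interface; in layer i the horizontal offset is hᵢ·tan θᵢ.
Layer 1: θ = 8.20°; offset = 21.7·tan 8.20° = 3.127 m.
Layer 2: sin θ = 1.680·sin 8.2°/0.818 = 0.2929, θ = 17.03°; offset = 3.6·tan 17.03° = 1.103 m.
Layer 3: sin θ = 3.182·sin 8.2°/0.818 = 0.5548, θ = 33.70°; offset = 22.2·tan 33.70° = 14.805 m.
Layer 4: sin θ = 5.036·sin 8.2°/0.818 = 0.8781, θ = 61.41°; offset = 13.9·tan 61.41° = 25.508 m.
Total horizontal offset = 44.543 m.

44.5 m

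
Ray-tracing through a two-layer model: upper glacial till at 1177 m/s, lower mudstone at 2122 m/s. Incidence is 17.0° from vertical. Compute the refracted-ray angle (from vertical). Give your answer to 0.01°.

Snell's law: sin θ₂ = (V₂/V₁)·sin θ₁ = (2122/1177)·sin 17.0° = 0.5271.
θ₂ = sin⁻¹(0.5271) = 31.81° (from vertical).

31.81°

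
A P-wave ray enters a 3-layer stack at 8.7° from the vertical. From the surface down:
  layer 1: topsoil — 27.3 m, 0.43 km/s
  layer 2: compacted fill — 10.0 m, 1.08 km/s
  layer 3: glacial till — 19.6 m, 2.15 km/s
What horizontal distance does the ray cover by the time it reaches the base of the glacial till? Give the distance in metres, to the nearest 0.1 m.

Ray parameter p = sin 8.7° / 0.43 km/s = 3.5177e-01 s/km.
Layer 1: θ = 8.70°; offset = 27.3·tan 8.70° = 4.177 m.
Layer 2: sin θ = p·1.08 = 0.3799 → θ = 22.33°; offset = 10.0·tan 22.33° = 4.107 m.
Layer 3: sin θ = p·2.15 = 0.7563 → θ = 49.14°; offset = 19.6·tan 49.14° = 22.658 m.
Summing the layer offsets gives 30.943 m.

30.9 m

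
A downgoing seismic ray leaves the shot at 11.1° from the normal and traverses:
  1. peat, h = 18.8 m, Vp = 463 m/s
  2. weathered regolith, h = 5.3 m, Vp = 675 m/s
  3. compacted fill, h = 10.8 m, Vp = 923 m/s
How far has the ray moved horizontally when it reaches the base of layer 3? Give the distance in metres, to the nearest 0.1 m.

Ray parameter p = sin 11.1° / 463 m/s = 4.1581e-04 s/m.
Layer 1: θ = 11.10°; offset = 18.8·tan 11.10° = 3.688 m.
Layer 2: sin θ = p·675 = 0.2807 → θ = 16.30°; offset = 5.3·tan 16.30° = 1.550 m.
Layer 3: sin θ = p·923 = 0.3838 → θ = 22.57°; offset = 10.8·tan 22.57° = 4.489 m.
Total horizontal offset = 9.727 m.

9.7 m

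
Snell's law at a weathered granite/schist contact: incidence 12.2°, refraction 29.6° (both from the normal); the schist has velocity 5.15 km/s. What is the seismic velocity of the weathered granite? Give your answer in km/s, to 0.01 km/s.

sin 12.2° = 0.2113; sin 29.6° = 0.4939.
V₁ = V₂·(sin θ₁/sin θ₂) = 5.15·(0.2113/0.4939) = 2.20 km/s.

2.20 km/s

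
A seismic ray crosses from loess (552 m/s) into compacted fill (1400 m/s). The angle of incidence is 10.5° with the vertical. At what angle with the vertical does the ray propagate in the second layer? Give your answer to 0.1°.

27.5°

sin θ₁/V₁ = sin θ₂/V₂ ⇒ sin θ₂ = 1400·sin 10.5°/552 = 1400·0.1822/552 = 0.4622.
θ₂ = sin⁻¹(0.4622) = 27.53° (from vertical).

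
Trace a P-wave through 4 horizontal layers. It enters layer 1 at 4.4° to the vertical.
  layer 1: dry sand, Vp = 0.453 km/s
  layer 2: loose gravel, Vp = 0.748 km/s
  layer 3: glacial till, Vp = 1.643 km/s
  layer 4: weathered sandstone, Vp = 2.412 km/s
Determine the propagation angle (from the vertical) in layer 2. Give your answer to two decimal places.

7.28°

Ray parameter p = sin 4.4° / 0.453 = 1.6936e-01 s/km.
sin θ_2 = p·V_2 = 1.6936e-01 × 0.748 = 0.1267.
θ_2 = 7.28° from the vertical.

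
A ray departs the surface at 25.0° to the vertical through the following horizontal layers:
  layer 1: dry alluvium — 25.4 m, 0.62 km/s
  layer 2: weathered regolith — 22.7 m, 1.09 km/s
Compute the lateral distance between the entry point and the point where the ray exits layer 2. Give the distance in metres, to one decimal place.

p = sin θ₁/V₁ = sin 25.0°/0.62 = 6.8164e-01 s/km is conserved through the stack.
Layer 1: θ = 25.00°; offset = 25.4·tan 25.00° = 11.844 m.
Layer 2: sin θ = p·1.09 = 0.7430 → θ = 47.99°; offset = 22.7·tan 47.99° = 25.199 m.
Summing the layer offsets gives 37.043 m.

37.0 m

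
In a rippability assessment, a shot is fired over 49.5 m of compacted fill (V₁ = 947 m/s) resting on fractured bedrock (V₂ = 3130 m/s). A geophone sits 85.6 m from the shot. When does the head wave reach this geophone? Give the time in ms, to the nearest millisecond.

t = x/V₂ + 2h·√(V₂²−V₁²)/(V₁V₂).
√(V₂²−V₁²) = √(3130²−947²) = 2983.3 m/s; delay term = 2·49.5·2983.3/(947·3130) = 0.09964 s.
t = 85.6/3130 + 0.09964 = 0.12699 s.

127 ms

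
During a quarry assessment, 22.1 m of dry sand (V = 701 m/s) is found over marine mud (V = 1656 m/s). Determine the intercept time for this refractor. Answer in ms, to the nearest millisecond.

57 ms

tᵢ = 2h·√(V₂²−V₁²)/(V₁V₂).
√(V₂²−V₁²) = √(1656²−701²) = 1500.3 m/s.
tᵢ = 2·22.1·1500.3/(701·1656) = 0.05712 s.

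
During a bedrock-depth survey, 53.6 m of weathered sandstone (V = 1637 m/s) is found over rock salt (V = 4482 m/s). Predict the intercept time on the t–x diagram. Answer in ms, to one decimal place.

tᵢ = 2h·√(V₂²−V₁²)/(V₁V₂).
√(V₂²−V₁²) = √(4482²−1637²) = 4172.4 m/s.
tᵢ = 2·53.6·4172.4/(1637·4482) = 0.06096 s.

61.0 ms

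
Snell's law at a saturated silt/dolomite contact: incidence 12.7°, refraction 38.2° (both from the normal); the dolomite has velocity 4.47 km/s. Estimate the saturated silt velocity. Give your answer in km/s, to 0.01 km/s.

1.59 km/s

sin 12.7° = 0.2198; sin 38.2° = 0.6184.
V₁ = V₂·(sin θ₁/sin θ₂) = 4.47·(0.2198/0.6184) = 1.59 km/s.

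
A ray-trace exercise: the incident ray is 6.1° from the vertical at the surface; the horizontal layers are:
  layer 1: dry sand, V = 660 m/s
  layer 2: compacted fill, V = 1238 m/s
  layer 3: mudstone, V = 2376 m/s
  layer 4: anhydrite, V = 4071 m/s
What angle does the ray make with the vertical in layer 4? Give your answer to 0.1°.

Snell's law across each interface conserves sin θ / V, so sin θ_4 = V_4·sin θ₁/V₁.
sin θ_4 = 4071 × sin 6.1° / 660 = 0.6555.
θ_4 = 40.95° from the vertical.

41.0°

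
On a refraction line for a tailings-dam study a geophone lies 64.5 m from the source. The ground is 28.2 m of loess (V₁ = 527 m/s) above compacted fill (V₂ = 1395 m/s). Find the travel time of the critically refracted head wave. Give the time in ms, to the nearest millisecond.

145 ms

θ_c = arcsin(V₁/V₂) = arcsin(527/1395) = 22.20°, cos θ_c = 0.9259.
Intercept time tᵢ = 2h cos θ_c / V₁ = 2·28.2·0.9259/527 = 0.09909 s.
t = x/V₂ + tᵢ = 64.5/1395 + 0.09909 = 0.14533 s.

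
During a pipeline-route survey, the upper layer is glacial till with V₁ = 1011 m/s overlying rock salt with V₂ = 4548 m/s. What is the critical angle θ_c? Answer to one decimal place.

12.8°

At critical incidence the refracted ray runs along the interface (θ₂ = 90°), so sin θ_c = V₁/V₂.
θ_c = arcsin(1011/4548) = arcsin 0.2223 = 12.84°.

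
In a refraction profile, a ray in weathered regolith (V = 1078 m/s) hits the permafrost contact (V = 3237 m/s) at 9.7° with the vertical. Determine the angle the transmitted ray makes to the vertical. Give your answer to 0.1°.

Snell's law: sin θ₂ = (V₂/V₁)·sin θ₁ = (3237/1078)·sin 9.7° = 0.5059.
θ₂ = arcsin 0.5059 = 30.39° from the normal.

30.4°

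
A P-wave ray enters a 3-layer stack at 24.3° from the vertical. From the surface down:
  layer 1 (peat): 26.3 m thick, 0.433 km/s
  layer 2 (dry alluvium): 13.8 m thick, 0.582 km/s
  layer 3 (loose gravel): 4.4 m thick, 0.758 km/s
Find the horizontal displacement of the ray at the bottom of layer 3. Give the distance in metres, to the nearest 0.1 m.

25.6 m

p = sin θ₁/V₁ = sin 24.3°/0.433 = 9.5038e-01 s/km is conserved through the stack.
Layer 1: θ = 24.30°; offset = 26.3·tan 24.30° = 11.875 m.
Layer 2: sin θ = p·0.582 = 0.5531 → θ = 33.58°; offset = 13.8·tan 33.58° = 9.162 m.
Layer 3: sin θ = p·0.758 = 0.7204 → θ = 46.09°; offset = 4.4·tan 46.09° = 4.570 m.
Summing the layer offsets gives 25.607 m.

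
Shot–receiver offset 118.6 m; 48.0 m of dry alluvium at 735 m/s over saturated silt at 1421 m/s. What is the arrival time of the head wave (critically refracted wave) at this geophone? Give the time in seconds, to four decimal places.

t = x/V₂ + 2h·√(V₂²−V₁²)/(V₁V₂).
√(V₂²−V₁²) = √(1421²−735²) = 1216.1 m/s; delay term = 2·48.0·1216.1/(735·1421) = 0.11178 s.
t = 118.6/1421 + 0.11178 = 0.19525 s.

0.1952 s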